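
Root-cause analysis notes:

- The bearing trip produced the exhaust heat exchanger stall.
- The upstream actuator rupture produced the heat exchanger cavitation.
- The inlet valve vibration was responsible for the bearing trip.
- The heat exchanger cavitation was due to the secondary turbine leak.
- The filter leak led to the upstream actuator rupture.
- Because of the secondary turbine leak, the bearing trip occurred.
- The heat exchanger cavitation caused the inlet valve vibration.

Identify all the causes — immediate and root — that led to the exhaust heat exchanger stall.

Immediate cause of the exhaust heat exchanger stall: the bearing trip.
Further upstream: the filter leak, the secondary turbine leak, the upstream actuator rupture, the heat exchanger cavitation, the inlet valve vibration.

the bearing trip, the filter leak, the heat exchanger cavitation, the inlet valve vibration, the secondary turbine leak, the upstream actuator rupture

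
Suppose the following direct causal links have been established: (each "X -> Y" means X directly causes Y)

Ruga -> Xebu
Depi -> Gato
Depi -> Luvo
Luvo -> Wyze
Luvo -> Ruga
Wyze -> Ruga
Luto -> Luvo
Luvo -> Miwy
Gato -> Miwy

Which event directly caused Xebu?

Ruga

Upstream contributors include Depi, Luvo, Wyze, Luto, but only Ruga feeds directly into Xebu.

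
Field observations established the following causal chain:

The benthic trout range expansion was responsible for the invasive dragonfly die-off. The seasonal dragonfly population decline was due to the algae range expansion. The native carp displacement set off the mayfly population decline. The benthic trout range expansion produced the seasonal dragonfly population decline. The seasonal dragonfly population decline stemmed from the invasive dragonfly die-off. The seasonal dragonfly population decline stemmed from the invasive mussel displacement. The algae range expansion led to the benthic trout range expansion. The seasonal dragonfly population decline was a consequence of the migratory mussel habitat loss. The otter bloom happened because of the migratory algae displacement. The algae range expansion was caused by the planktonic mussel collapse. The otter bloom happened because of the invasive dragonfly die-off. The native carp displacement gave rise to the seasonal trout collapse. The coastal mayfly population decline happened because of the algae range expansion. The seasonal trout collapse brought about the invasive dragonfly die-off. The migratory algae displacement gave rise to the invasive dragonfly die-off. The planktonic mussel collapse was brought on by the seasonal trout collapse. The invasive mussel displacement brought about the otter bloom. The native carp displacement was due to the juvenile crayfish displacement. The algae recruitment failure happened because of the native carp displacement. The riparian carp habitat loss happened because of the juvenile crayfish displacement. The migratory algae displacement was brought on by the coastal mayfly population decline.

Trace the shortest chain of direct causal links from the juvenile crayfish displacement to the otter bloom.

the juvenile crayfish displacement → the native carp displacement
the native carp displacement → the seasonal trout collapse
the seasonal trout collapse → the invasive dragonfly die-off
the invasive dragonfly die-off → the otter bloom
Length: 4 steps.

the juvenile crayfish displacement → the native carp displacement → the seasonal trout collapse → the invasive dragonfly die-off → the otter bloom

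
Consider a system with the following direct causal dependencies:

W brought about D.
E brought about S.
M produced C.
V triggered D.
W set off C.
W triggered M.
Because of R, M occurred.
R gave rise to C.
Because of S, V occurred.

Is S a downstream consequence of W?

No

W leads to M, D, C; S is not among them.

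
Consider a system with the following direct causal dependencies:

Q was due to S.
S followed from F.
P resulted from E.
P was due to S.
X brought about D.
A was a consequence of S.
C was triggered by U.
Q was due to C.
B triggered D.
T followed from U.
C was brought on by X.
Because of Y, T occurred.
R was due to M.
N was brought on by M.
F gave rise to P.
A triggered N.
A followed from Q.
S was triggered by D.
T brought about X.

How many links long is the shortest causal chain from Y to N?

Shortest chain: Y → T → X → D → S → A → N.

6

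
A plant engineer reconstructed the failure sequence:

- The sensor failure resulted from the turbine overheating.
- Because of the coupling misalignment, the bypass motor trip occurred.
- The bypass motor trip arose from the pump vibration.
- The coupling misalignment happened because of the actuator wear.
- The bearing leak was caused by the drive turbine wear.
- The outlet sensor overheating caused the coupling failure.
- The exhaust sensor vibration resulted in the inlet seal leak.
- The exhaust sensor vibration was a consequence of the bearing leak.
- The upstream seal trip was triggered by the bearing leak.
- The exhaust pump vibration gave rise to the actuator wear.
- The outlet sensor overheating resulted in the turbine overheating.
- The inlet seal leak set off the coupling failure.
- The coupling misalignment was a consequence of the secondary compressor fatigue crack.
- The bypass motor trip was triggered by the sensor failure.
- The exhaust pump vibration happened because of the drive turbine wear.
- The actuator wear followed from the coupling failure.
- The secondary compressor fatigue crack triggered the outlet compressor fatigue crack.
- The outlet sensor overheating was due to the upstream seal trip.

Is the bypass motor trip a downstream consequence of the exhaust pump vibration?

There is a causal chain: the exhaust pump vibration → the actuator wear → the coupling misalignment → the bypass motor trip.

Yes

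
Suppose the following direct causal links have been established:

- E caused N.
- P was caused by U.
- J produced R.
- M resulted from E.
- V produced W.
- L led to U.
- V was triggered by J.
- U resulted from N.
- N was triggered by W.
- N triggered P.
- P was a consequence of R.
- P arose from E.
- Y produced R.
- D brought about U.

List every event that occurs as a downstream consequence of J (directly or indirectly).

Direct effects: V, R.
2 steps out: W, P.
3 steps out: N.
4 steps out: U.
Not reachable from it: E, D, Y, L, M.

N, P, R, U, V, W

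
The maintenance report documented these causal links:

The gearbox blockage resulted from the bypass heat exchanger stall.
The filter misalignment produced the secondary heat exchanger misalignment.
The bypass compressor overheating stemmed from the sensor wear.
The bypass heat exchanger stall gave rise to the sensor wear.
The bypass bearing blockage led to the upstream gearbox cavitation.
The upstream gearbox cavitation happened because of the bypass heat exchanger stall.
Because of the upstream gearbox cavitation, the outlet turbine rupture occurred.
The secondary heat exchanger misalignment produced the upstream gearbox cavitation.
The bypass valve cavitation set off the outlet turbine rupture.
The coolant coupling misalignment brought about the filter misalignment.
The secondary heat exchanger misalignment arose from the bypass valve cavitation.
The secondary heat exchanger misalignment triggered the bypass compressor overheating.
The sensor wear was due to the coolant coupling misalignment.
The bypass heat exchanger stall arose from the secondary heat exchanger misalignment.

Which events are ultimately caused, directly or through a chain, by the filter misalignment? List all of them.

Direct effects: the secondary heat exchanger misalignment.
2 steps out: the bypass heat exchanger stall, the upstream gearbox cavitation, the bypass compressor overheating.
3 steps out: the gearbox blockage, the sensor wear, the outlet turbine rupture.
Not reachable from it: the coolant coupling misalignment, the bypass bearing blockage, the bypass valve cavitation.

the bypass compressor overheating, the bypass heat exchanger stall, the gearbox blockage, the outlet turbine rupture, the secondary heat exchanger misalignment, the sensor wear, the upstream gearbox cavitation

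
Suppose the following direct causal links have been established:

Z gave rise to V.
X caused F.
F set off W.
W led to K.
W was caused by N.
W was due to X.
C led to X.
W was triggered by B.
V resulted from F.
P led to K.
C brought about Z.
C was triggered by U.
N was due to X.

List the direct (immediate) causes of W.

Upstream contributors include U, C, but only B, F, N, X feed directly into W.

B, F, N, X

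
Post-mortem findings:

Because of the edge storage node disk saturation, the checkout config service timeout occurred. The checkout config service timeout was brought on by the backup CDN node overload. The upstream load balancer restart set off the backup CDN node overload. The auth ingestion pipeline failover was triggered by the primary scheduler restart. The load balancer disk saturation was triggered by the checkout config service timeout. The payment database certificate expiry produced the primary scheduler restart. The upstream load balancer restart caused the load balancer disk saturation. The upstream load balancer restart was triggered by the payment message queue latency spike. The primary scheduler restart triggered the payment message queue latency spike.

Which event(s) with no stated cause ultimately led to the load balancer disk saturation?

Tracing upstream from the load balancer disk saturation: the load balancer disk saturation ← the upstream load balancer restart ← the payment message queue latency spike ← the primary scheduler restart ← the payment database certificate expiry.
A separate upstream branch: the load balancer disk saturation ← the checkout config service timeout ← the edge storage node disk saturation.
Each of those chain origins has no stated cause.

the edge storage node disk saturation, the payment database certificate expiry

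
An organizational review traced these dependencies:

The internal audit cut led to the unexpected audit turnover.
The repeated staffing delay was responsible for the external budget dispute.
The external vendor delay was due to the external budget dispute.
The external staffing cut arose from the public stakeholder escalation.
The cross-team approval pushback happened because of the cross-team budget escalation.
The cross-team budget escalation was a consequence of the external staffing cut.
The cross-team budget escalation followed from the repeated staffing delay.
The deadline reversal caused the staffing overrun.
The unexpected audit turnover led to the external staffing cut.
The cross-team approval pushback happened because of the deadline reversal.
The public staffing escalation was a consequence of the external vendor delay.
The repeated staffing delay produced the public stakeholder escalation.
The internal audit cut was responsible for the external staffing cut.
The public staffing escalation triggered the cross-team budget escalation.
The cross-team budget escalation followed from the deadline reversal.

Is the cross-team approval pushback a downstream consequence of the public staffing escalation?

There is a causal chain: the public staffing escalation → the cross-team budget escalation → the cross-team approval pushback.

Yes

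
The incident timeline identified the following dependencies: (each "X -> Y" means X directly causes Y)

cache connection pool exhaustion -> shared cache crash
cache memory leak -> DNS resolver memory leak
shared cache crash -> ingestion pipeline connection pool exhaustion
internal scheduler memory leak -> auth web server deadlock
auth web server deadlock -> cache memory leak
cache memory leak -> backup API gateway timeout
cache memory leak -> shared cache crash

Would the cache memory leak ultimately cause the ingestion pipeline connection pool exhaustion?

Yes

There is a causal chain: the cache memory leak → the shared cache crash → the ingestion pipeline connection pool exhaustion.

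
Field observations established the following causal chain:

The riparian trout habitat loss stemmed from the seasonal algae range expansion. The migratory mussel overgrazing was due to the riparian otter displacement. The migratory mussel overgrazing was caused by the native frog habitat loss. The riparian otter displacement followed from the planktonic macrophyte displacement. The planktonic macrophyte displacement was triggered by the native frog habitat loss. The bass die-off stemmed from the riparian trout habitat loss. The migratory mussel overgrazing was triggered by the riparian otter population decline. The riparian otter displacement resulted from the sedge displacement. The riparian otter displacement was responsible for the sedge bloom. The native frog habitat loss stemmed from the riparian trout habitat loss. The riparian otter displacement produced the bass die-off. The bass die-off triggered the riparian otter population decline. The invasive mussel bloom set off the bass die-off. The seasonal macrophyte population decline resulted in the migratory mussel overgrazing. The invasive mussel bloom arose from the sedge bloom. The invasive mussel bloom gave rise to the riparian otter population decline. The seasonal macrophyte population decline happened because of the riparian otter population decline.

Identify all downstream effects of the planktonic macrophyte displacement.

Direct effects: the riparian otter displacement.
2 steps out: the sedge bloom, the bass die-off, the migratory mussel overgrazing.
3 steps out: the invasive mussel bloom, the riparian otter population decline.
4 steps out: the seasonal macrophyte population decline.
Not reachable from it: the seasonal algae range expansion, the riparian trout habitat loss, the native frog habitat loss, the sedge displacement.

the bass die-off, the invasive mussel bloom, the migratory mussel overgrazing, the riparian otter displacement, the riparian otter population decline, the seasonal macrophyte population decline, the sedge bloom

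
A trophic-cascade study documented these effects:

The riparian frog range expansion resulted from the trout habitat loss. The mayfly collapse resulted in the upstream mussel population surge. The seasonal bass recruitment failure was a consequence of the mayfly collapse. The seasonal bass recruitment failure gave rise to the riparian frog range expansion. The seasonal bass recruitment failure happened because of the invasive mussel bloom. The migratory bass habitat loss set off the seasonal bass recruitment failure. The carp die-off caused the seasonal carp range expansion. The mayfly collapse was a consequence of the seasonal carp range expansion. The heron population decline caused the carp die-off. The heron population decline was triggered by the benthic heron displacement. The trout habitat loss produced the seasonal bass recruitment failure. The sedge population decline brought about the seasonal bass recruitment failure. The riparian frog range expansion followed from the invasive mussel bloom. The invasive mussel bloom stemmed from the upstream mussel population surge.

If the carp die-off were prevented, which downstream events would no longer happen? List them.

the invasive mussel bloom, the mayfly collapse, the seasonal carp range expansion, the upstream mussel population surge

Downstream of the carp die-off: the seasonal carp range expansion, the mayfly collapse, the upstream mussel population surge, the invasive mussel bloom, the seasonal bass recruitment failure, the riparian frog range expansion.
Of those, still caused via another path: the seasonal bass recruitment failure, the riparian frog range expansion.
The remainder have no surviving cause.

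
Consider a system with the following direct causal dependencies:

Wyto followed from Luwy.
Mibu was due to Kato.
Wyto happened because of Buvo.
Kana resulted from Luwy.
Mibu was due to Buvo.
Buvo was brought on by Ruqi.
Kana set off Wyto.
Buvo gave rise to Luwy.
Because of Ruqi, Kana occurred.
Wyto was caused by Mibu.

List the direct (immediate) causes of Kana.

Luwy, Ruqi

Upstream contributors include Buvo, but only Luwy, Ruqi feed directly into Kana.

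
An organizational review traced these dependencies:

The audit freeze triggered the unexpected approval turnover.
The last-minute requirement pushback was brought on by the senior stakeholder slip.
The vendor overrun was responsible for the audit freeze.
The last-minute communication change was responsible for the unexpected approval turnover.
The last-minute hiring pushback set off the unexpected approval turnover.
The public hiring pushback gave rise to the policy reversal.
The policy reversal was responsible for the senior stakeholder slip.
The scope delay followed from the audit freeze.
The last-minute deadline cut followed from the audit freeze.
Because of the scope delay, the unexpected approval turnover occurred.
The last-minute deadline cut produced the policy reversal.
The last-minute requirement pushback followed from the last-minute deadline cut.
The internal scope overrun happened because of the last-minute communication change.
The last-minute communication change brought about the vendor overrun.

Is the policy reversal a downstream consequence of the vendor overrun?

There is a causal chain: the vendor overrun → the audit freeze → the last-minute deadline cut → the policy reversal.

Yes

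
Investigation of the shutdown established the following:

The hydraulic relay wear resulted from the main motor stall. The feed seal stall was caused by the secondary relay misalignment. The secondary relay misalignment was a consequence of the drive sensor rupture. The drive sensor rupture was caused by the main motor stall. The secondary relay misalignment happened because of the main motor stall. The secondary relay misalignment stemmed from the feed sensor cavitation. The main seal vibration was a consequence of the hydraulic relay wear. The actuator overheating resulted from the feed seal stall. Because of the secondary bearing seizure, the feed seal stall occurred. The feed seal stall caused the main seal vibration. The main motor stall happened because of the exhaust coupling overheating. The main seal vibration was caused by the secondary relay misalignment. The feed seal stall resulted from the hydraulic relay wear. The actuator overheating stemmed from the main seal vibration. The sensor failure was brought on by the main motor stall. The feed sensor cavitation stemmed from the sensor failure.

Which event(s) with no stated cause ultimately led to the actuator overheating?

the exhaust coupling overheating, the secondary bearing seizure

Tracing upstream from the actuator overheating: the actuator overheating ← the feed seal stall ← the secondary relay misalignment ← the main motor stall ← the exhaust coupling overheating.
A separate upstream branch: the actuator overheating ← the feed seal stall ← the secondary bearing seizure.
Each of those chain origins has no stated cause.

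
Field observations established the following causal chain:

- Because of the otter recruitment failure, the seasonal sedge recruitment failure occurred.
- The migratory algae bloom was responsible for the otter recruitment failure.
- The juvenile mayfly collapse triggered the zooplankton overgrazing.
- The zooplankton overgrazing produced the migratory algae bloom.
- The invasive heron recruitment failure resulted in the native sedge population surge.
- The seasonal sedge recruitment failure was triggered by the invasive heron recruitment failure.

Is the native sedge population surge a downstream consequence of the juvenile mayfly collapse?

No

The juvenile mayfly collapse leads to the zooplankton overgrazing, the migratory algae bloom, the otter recruitment failure, the seasonal sedge recruitment failure; the native sedge population surge is not among them.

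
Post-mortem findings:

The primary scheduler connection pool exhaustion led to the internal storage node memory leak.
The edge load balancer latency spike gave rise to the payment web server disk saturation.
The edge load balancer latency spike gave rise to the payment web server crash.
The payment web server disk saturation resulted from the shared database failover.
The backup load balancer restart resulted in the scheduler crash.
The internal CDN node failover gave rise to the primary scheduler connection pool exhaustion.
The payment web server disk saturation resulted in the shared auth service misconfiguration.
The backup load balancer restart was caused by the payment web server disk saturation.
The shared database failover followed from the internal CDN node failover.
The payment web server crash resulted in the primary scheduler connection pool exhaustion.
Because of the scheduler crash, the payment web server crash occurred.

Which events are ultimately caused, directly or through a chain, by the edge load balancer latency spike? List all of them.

Direct effects: the payment web server disk saturation, the payment web server crash.
2 steps out: the shared auth service misconfiguration, the backup load balancer restart, the primary scheduler connection pool exhaustion.
3 steps out: the scheduler crash, the internal storage node memory leak.
Not reachable from it: the internal CDN node failover, the shared database failover.

the backup load balancer restart, the internal storage node memory leak, the payment web server crash, the payment web server disk saturation, the primary scheduler connection pool exhaustion, the scheduler crash, the shared auth service misconfiguration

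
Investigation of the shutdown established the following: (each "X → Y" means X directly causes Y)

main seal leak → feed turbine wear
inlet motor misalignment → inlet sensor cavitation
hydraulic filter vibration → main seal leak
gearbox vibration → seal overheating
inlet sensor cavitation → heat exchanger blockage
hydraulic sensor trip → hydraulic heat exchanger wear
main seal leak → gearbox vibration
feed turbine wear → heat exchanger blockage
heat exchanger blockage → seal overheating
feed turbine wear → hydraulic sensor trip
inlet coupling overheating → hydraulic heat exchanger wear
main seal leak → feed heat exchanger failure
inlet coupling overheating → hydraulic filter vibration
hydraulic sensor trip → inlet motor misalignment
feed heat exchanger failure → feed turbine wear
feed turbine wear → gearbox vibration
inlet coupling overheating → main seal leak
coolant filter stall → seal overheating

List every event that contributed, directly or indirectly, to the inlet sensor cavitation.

Immediate cause of the inlet sensor cavitation: the inlet motor misalignment.
Further upstream: the inlet coupling overheating, the hydraulic filter vibration, the main seal leak, the feed heat exchanger failure, the feed turbine wear, the hydraulic sensor trip.

the feed heat exchanger failure, the feed turbine wear, the hydraulic filter vibration, the hydraulic sensor trip, the inlet coupling overheating, the inlet motor misalignment, the main seal leak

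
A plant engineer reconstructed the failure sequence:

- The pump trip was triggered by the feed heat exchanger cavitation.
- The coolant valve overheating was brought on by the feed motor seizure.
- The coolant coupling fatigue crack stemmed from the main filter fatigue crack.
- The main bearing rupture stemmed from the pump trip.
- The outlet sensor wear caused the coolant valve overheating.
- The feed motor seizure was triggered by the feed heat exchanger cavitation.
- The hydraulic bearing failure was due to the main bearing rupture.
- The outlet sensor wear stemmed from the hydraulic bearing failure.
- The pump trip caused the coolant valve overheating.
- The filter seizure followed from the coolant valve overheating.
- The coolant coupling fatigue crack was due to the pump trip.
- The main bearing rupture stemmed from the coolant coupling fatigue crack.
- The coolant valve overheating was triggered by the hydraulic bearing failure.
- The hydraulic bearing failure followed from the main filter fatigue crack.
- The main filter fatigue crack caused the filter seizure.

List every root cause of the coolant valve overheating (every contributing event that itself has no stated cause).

Tracing upstream from the coolant valve overheating: the coolant valve overheating ← the pump trip ← the feed heat exchanger cavitation.
A separate upstream branch: the coolant valve overheating ← the hydraulic bearing failure ← the main filter fatigue crack.
Each of those chain origins has no stated cause.

the feed heat exchanger cavitation, the main filter fatigue crack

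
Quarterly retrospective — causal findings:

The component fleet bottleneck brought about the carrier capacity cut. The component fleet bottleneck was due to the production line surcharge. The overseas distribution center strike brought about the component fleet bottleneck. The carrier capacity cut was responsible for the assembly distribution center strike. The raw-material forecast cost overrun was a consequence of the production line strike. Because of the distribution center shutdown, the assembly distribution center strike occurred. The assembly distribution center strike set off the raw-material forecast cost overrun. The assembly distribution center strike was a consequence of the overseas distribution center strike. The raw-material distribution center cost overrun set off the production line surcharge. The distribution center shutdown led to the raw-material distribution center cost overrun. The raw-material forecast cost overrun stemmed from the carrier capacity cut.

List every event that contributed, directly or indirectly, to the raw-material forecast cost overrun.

the assembly distribution center strike, the carrier capacity cut, the component fleet bottleneck, the distribution center shutdown, the overseas distribution center strike, the production line strike, the production line surcharge, the raw-material distribution center cost overrun

Immediate causes of the raw-material forecast cost overrun: the production line strike, the carrier capacity cut, the assembly distribution center strike.
Further upstream: the distribution center shutdown, the overseas distribution center strike, the raw-material distribution center cost overrun, the production line surcharge, the component fleet bottleneck.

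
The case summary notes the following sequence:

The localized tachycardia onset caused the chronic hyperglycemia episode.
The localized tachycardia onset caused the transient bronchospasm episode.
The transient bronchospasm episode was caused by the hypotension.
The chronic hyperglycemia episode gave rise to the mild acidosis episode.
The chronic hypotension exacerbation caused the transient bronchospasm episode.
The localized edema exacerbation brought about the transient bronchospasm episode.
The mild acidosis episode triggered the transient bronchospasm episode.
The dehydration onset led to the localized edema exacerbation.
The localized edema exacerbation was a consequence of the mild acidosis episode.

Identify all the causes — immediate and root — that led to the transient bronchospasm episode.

the chronic hyperglycemia episode, the chronic hypotension exacerbation, the dehydration onset, the hypotension, the localized edema exacerbation, the localized tachycardia onset, the mild acidosis episode

Immediate causes of the transient bronchospasm episode: the hypotension, the localized tachycardia onset, the mild acidosis episode, the localized edema exacerbation, the chronic hypotension exacerbation.
Further upstream: the dehydration onset, the chronic hyperglycemia episode.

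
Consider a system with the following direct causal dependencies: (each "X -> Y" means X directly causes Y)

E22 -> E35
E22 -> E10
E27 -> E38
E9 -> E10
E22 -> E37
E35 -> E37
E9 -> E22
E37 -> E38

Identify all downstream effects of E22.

Direct effects: E35, E10, E37.
2 steps out: E38.
Not reachable from it: E9, E27.

E10, E35, E37, E38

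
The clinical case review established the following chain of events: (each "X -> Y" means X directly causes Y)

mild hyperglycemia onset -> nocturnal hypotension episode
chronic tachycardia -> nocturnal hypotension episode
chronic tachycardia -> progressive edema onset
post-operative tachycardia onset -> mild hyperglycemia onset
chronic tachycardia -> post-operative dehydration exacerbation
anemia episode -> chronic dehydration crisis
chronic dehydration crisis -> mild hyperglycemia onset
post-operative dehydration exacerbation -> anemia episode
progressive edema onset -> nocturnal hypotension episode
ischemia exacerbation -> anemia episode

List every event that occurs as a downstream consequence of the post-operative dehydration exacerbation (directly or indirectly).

Direct effects: the anemia episode.
2 steps out: the chronic dehydration crisis.
3 steps out: the mild hyperglycemia onset.
4 steps out: the nocturnal hypotension episode.
Not reachable from it: the post-operative tachycardia onset, the chronic tachycardia, the ischemia exacerbation, the progressive edema onset.

the anemia episode, the chronic dehydration crisis, the mild hyperglycemia onset, the nocturnal hypotension episode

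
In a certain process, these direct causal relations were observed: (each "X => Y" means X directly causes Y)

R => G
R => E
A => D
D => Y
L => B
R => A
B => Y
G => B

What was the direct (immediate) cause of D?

Upstream contributors include R, but only A feeds directly into D.

A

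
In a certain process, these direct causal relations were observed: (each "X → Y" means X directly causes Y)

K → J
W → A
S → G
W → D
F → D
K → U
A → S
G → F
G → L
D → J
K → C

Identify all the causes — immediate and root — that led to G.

A, S, W

Immediate cause of G: S.
Further upstream: W, A.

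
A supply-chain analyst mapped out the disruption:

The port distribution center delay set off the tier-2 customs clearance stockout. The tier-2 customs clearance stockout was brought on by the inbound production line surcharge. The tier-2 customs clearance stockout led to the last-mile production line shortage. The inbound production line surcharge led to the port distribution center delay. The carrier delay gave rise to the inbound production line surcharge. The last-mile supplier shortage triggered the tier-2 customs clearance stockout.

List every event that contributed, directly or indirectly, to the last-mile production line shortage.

Immediate cause of the last-mile production line shortage: the tier-2 customs clearance stockout.
Further upstream: the carrier delay, the inbound production line surcharge, the port distribution center delay, the last-mile supplier shortage.

the carrier delay, the inbound production line surcharge, the last-mile supplier shortage, the port distribution center delay, the tier-2 customs clearance stockout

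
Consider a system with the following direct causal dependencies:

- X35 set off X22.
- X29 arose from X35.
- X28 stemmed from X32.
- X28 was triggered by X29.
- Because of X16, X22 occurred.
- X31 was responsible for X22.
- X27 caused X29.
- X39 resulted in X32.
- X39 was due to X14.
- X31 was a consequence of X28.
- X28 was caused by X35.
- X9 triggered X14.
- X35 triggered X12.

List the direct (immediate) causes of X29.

X27, X35 → X29 with nothing further upstream stated.

X27, X35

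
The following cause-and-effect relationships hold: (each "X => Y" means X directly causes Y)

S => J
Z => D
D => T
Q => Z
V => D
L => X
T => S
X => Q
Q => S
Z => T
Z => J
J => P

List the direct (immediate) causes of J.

S, Z

Upstream contributors include L, X, V, Q, D, T, but only S, Z feed directly into J.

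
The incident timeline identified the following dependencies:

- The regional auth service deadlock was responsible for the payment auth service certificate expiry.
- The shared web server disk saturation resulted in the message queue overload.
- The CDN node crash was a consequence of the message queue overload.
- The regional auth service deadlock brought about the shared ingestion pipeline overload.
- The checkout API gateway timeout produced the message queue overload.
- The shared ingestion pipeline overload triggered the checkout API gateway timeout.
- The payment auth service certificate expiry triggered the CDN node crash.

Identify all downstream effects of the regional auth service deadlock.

the CDN node crash, the checkout API gateway timeout, the message queue overload, the payment auth service certificate expiry, the shared ingestion pipeline overload

Direct effects: the shared ingestion pipeline overload, the payment auth service certificate expiry.
2 steps out: the checkout API gateway timeout, the CDN node crash.
3 steps out: the message queue overload.
Not reachable from it: the shared web server disk saturation.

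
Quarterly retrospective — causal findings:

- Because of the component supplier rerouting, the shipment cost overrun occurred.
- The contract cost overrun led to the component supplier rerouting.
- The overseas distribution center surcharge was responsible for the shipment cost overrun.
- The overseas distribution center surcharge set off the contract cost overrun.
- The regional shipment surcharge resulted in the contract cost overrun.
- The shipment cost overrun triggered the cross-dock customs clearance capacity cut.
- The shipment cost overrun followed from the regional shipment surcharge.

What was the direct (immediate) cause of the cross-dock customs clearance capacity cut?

Upstream contributors include the overseas distribution center surcharge, the regional shipment surcharge, the contract cost overrun, the component supplier rerouting, but only the shipment cost overrun feeds directly into the cross-dock customs clearance capacity cut.

the shipment cost overrun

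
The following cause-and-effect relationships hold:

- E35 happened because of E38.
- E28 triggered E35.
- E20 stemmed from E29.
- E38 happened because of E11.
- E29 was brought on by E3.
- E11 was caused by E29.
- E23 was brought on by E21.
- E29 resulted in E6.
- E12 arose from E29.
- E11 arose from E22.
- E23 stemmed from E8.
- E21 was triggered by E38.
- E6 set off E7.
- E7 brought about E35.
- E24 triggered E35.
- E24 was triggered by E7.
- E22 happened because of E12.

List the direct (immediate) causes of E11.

E22, E29

Upstream contributors include E3, E12, but only E22, E29 feed directly into E11.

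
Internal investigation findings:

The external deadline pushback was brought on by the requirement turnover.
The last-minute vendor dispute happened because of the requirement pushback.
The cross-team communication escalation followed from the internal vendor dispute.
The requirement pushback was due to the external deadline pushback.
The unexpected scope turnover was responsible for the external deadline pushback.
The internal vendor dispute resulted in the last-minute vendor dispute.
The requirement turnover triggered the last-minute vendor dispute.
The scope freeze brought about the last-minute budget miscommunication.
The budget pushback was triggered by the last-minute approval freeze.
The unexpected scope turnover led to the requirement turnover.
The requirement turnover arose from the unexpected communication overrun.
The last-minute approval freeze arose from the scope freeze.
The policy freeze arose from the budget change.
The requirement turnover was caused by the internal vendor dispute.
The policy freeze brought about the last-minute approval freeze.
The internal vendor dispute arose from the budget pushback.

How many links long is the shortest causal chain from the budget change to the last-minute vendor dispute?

Shortest chain: the budget change → the policy freeze → the last-minute approval freeze → the budget pushback → the internal vendor dispute → the last-minute vendor dispute.

5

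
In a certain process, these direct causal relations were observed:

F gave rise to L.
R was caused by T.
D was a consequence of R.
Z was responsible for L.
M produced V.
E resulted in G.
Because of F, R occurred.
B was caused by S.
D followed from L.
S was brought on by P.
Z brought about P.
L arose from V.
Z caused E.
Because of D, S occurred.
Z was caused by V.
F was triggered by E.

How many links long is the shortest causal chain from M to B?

Shortest chain: M → V → Z → P → S → B.

5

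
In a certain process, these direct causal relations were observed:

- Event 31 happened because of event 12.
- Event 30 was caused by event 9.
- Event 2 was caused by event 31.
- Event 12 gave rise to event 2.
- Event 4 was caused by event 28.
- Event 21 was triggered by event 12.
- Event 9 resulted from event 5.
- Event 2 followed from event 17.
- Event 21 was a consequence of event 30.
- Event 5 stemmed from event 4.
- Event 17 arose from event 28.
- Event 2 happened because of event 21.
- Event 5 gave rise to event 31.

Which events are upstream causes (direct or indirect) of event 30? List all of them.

event 28, event 4, event 5, event 9

Immediate cause of event 30: event 9.
Further upstream: event 28, event 4, event 5.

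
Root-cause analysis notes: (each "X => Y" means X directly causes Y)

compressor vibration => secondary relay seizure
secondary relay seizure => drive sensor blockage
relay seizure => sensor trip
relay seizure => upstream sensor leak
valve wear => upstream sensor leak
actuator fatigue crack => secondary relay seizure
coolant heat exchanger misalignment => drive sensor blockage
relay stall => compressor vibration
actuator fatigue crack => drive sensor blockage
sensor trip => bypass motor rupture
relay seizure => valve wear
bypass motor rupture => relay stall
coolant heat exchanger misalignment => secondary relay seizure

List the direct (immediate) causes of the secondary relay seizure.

the actuator fatigue crack, the compressor vibration, the coolant heat exchanger misalignment

Upstream contributors include the relay seizure, the sensor trip, the bypass motor rupture, the relay stall, but only the actuator fatigue crack, the compressor vibration, the coolant heat exchanger misalignment feed directly into the secondary relay seizure.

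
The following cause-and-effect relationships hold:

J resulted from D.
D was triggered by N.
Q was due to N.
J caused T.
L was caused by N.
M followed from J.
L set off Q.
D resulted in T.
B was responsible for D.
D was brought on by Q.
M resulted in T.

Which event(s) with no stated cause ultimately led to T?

Tracing upstream from T: T ← D ← N.
A separate upstream branch: T ← D ← B.
Each of those chain origins has no stated cause.

B, N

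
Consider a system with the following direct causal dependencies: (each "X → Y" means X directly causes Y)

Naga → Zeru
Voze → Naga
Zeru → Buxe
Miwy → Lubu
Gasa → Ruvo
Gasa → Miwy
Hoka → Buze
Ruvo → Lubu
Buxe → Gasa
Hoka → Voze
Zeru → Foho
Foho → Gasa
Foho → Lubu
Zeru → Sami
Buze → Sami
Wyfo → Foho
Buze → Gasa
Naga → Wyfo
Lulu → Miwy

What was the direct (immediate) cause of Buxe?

Upstream contributors include Hoka, Voze, Naga, but only Zeru feeds directly into Buxe.

Zeru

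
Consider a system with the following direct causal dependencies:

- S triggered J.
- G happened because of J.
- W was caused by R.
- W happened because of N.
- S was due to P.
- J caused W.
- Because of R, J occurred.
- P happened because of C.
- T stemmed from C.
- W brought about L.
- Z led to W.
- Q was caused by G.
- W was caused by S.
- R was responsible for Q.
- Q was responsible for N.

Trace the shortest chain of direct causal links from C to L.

C → P → S → W → L

C → P
P → S
S → W
W → L
Length: 4 steps.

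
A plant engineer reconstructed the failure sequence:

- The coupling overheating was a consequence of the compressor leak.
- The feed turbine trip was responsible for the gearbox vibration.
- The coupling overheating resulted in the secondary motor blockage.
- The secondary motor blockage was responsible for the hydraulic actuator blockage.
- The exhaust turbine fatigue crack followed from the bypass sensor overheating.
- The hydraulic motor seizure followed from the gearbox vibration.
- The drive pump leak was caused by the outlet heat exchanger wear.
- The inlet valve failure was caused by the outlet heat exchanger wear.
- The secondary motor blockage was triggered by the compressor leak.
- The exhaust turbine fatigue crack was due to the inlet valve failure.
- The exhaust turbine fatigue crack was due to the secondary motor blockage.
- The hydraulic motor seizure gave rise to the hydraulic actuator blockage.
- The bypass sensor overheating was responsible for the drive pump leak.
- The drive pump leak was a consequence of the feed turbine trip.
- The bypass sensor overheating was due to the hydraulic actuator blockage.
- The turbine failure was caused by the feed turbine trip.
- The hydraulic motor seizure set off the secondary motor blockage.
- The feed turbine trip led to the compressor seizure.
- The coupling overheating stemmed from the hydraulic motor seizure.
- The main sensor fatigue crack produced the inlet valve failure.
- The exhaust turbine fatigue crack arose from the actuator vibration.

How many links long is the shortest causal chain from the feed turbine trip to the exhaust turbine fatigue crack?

Shortest chain: the feed turbine trip → the gearbox vibration → the hydraulic motor seizure → the secondary motor blockage → the exhaust turbine fatigue crack.

4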